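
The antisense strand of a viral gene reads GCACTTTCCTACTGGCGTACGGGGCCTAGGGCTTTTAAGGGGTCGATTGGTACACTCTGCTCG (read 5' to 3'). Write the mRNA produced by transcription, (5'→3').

5'-CGAGCAGAGUGUACCAAUCGACCCCUUAAAAGCCCUAGGCCCCGUACGCCAGUAGGAAAGUGC-3'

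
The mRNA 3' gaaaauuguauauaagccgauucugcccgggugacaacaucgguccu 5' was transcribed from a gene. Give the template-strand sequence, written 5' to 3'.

5'-CTTTTAACATATATTCGGCTAAGACGGGCCCACTGTTGTAGCCAGGA-3'

Written 5'→3' the mRNA is UCCUGGCUACAACAGUGGGCCCGUCUUAGCCGAAUAUAUGUUAAAAG, so the coding DNA strand is TCCTGGCTACAACAGTGGGCCCGTCTTAGCCGAATATATGTTAAAAG. The template is its reverse complement.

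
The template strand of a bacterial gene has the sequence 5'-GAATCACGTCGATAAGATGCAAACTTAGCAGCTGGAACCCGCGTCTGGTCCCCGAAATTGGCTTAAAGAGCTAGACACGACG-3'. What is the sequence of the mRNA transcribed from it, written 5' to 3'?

5'-CGUCGUGUCUAGCUCUUUAAGCCAAUUUCGGGGACCAGACGCGGGUUCCAGCUGCUAAGUUUGCAUCUUAUCGACGUGAUUC-3'

RNA polymerase reads the template 3'→5' and synthesizes mRNA 5'→3' by base-pairing (A→U, T→A, G↔C). The complement of the template is CTTAGTGCAGCTATTCTACGTTTGAATCGTCGACCTTGGGCGCAGACCAGGGGCTTTAACCGAATTTCTCGATCTGTGCTGC; antiparallel, so 5'→3' the coding strand is CGTCGTGTCTAGCTCTTTAAGCCAATTTCGGGGACCAGACGCGGGTTCCAGCTGCTAAGTTTGCATCTTATCGACGTGATTC. Replace T with U for the mRNA.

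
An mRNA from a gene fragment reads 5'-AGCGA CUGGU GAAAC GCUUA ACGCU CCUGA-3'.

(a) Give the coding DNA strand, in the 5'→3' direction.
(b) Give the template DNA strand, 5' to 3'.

(a) 5'-AGCGACTGGTGAAACGCTTAACGCTCCTGA-3'
(b) 5'-TCAGGAGCGTTAAGCGTTTCACCAGTCGCT-3'

(a) The coding strand matches the mRNA with U→T.
(b) The template strand is the reverse complement of the coding strand.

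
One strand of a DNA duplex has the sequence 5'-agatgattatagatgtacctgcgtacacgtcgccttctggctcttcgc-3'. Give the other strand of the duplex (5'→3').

5'-GCGAAGAGCCAGAAGGCGACGTGTACGCAGGTACATCTATAATCATCT-3'

The complement of AGATGATTATAGATGTACCTGCGTACACGTCGCCTTCTGGCTCTTCGC is TCTACTAATATCTACATGGACGCATGTGCAGCGGAAGACCGAGAAGCG (A↔T, G↔C). DNA strands are antiparallel, so the complementary strand runs 3'→5'; reversing gives the 5'→3' form.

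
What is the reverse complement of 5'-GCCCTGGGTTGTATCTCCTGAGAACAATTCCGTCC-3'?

Complement each base (A↔T, G↔C): CGGGACCCAACATAGAGGACTCTTGTTAAGGCAGG. Then reverse.

5′-GGACGGAATTGTTCTCAGGAGATACAACCCAGGGC-3′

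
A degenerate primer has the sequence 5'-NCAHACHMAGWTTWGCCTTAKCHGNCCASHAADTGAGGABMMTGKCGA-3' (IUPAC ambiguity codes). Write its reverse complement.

Standard pairs A↔T, G↔C; ambiguity codes pair M↔K, W↔W, S↔S, B↔V, D↔H, N↔N. Complement (NGTDTGDKTCWAAWCGGAATMGDCNGGTSDTTHACTCCTVKKACMGCT), then reverse for 5'→3'.

5'-TCGMCAKKVTCCTCAHTTDSTGGNCDGMTAAGGCWAAWCTKDGTDTGN-3'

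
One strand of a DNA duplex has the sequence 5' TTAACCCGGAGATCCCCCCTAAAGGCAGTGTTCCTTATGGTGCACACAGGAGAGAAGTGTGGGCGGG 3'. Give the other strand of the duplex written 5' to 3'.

Pairing A↔T and G↔C gives AATTGGGCCTCTAGGGGGGATTTCCGTCACAAGGAATACCACGTGTGTCCTCTCTTCACACCCGCCC, running 3'→5'. Reverse for the 5'→3' convention.

5'-CCCGCCCACACTTCTCTCCTGTGTGCACCATAAGGAACACTGCCTTTAGGGGGGATCTCCGGGTTAA-3'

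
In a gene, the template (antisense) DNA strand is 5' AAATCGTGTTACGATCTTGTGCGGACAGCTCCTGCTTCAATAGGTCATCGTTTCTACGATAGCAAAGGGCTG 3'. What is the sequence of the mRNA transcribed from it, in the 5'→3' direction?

5'-CAGCCCUUUGCUAUCGUAGAAACGAUGACCUAUUGAAGCAGGAGCUGUCCGCACAAGAUCGUAACACGAUUU-3'

The mRNA has the sequence of the coding strand (reverse complement of the template) with T→U. Reverse complement of AAATCGTGTTACGATCTTGTGCGGACAGCTCCTGCTTCAATAGGTCATCGTTTCTACGATAGCAAAGGGCTG is CAGCCCTTTGCTATCGTAGAAACGATGACCTATTGAAGCAGGAGCTGTCCGCACAAGATCGTAACACGATTT; then T→U.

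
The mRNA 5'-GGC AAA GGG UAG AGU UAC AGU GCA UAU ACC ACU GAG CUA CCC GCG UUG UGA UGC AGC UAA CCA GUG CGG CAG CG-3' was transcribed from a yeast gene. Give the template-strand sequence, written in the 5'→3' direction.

Replace U with T to get the coding DNA strand: GGCAAAGGGTAGAGTTACAGTGCATATACCACTGAGCTACCCGCGTTGTGATGCAGCTAACCAGTGCGGCAGCG. The template strand is its reverse complement (complement CCGTTTCCCATCTCAATGTCACGTATATGGTGACTCGATGGGCGCAACACTACGTCGATTGGTCACGCCGTCGC, then reverse).

5'-CGCTGCCGCACTGGTTAGCTGCATCACAACGCGGGTAGCTCAGTGGTATATGCACTGTAACTCTACCCTTTGCC-3'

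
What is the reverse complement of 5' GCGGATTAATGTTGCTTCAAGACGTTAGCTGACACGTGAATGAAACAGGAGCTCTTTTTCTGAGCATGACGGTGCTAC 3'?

Reading the sequence 3'→5' and pairing each base (A↔T, G↔C) gives the reverse complement directly.

5′-GTAGCACCGTCATGCTCAGAAAAAGAGCTCCTGTTTCATTCACGTGTCAGCTAACGTCTTGAAGCAACATTAATCCGC-3′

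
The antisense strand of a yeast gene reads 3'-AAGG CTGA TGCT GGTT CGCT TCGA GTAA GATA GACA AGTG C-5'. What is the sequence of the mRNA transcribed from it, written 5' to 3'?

5'-UUCCGACUACGACCAAGCGAAGCUCAUUCUAUCUGUUCACG-3'

Reading the template 3'→5' as shown, RNA polymerase pairs each base (A→U, T→A, G↔C) to build mRNA 5'→3' directly.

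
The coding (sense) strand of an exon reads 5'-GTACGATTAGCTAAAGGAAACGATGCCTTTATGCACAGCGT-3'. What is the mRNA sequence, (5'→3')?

mRNA has the coding-strand sequence with U in place of T.

5′-GUACGAUUAGCUAAAGGAAACGAUGCCUUUAUGCACAGCGU-3′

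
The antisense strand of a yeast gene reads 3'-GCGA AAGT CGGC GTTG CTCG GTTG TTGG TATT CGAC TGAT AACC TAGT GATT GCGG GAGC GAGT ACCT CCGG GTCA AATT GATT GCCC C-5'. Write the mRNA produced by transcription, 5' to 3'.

Reading the template 3'→5' as shown, RNA polymerase pairs each base (A→U, T→A, G↔C) to build mRNA 5'→3' directly.

5′-CGCUUUCAGCCGCAACGAGCCAACAACCAUAAGCUGACUAUUGGAUCACUAACGCCCUCGCUCAUGGAGGCCCAGUUUAACUAACGGGG-3′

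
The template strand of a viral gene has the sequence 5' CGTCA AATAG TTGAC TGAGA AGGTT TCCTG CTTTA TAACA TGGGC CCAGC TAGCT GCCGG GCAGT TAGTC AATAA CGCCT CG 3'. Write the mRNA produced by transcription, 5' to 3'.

RNA polymerase reads the template 3'→5' and synthesizes mRNA 5'→3' by base-pairing (A→U, T→A, G↔C). The complement of the template is GCAGTTTATCAACTGACTCTTCCAAAGGACGAAATATTGTACCCGGGTCGATCGACGGCCCGTCAATCAGTTATTGCGGAGC; antiparallel, so 5'→3' the coding strand is CGAGGCGTTATTGACTAACTGCCCGGCAGCTAGCTGGGCCCATGTTATAAAGCAGGAAACCTTCTCAGTCAACTATTTGACG. Replace T with U for the mRNA.

5'-CGAGGCGUUAUUGACUAACUGCCCGGCAGCUAGCUGGGCCCAUGUUAUAAAGCAGGAAACCUUCUCAGUCAACUAUUUGACG-3'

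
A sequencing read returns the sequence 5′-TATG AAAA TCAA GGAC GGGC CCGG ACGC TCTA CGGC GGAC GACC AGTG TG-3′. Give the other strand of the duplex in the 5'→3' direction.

The complement of TATGAAAATCAAGGACGGGCCCGGACGCTCTACGGCGGACGACCAGTGTG is ATACTTTTAGTTCCTGCCCGGGCCTGCGAGATGCCGCCTGCTGGTCACAC (A↔T, G↔C). DNA strands are antiparallel, so the complementary strand runs 3'→5'; reversing gives the 5'→3' form.

5'-CACACTGGTCGTCCGCCGTAGAGCGTCCGGGCCCGTCCTTGATTTTCATA-3'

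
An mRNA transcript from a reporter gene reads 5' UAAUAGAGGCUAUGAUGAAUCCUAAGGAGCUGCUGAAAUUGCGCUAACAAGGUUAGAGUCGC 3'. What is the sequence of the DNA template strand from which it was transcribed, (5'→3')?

Replace U with T to get the coding DNA strand: TAATAGAGGCTATGATGAATCCTAAGGAGCTGCTGAAATTGCGCTAACAAGGTTAGAGTCGC. The template strand is its reverse complement (complement ATTATCTCCGATACTACTTAGGATTCCTCGACGACTTTAACGCGATTGTTCCAATCTCAGCG, then reverse).

5'-GCGACTCTAACCTTGTTAGCGCAATTTCAGCAGCTCCTTAGGATTCATCATAGCCTCTATTA-3'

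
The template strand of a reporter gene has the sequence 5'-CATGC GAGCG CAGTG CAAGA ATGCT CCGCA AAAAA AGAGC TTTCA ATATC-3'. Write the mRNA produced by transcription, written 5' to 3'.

5'-GAUAUUGAAAGCUCUUUUUUUGCGGAGCAUUCUUGCACUGCGCUCGCAUG-3'

RNA polymerase reads the template 3'→5' and synthesizes mRNA 5'→3' by base-pairing (A→U, T→A, G↔C). The complement of the template is GTACGCTCGCGTCACGTTCTTACGAGGCGTTTTTTTCTCGAAAGTTATAG; antiparallel, so 5'→3' the coding strand is GATATTGAAAGCTCTTTTTTTGCGGAGCATTCTTGCACTGCGCTCGCATG. Replace T with U for the mRNA.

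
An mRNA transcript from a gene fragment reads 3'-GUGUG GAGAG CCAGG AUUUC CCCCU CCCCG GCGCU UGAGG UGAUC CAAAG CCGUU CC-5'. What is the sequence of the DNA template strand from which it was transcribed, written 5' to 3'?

Written 5'→3' the mRNA is CCUUGCCGAAACCUAGUGGAGUUCGCGGCCCCUCCCCCUUUAGGACCGAGAGGUGUG, so the coding DNA strand is CCTTGCCGAAACCTAGTGGAGTTCGCGGCCCCTCCCCCTTTAGGACCGAGAGGTGTG. The template is its reverse complement.

5′-CACACCTCTCGGTCCTAAAGGGGGAGGGGCCGCGAACTCCACTAGGTTTCGGCAAGG-3′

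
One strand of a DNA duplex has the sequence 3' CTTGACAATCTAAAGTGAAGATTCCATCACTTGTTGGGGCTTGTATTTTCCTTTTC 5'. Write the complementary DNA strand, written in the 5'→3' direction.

5′-GAACTGTTAGATTTCACTTCTAAGGTAGTGAACAACCCCGAACATAAAAGGAAAAG-3′

The strand is given 3'→5', so its complement runs 5'→3' in the same left-to-right order: pair each base A↔T, G↔C.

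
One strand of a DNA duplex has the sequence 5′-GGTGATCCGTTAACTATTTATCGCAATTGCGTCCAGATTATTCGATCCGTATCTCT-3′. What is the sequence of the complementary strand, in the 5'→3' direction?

5'-AGAGATACGGATCGAATAATCTGGACGCAATTGCGATAAATAGTTAACGGATCACC-3'

Pairing A↔T and G↔C gives CCACTAGGCAATTGATAAATAGCGTTAACGCAGGTCTAATAAGCTAGGCATAGAGA, running 3'→5'. Reverse for the 5'→3' convention.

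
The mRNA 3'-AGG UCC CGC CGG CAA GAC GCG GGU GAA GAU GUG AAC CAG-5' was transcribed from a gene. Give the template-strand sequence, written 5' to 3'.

Written 5'→3' the mRNA is GACCAAGUGUAGAAGUGGGCGCAGAACGGCCGCCCUGGA, so the coding DNA strand is GACCAAGTGTAGAAGTGGGCGCAGAACGGCCGCCCTGGA. The template is its reverse complement.

5'-TCCAGGGCGGCCGTTCTGCGCCCACTTCTACACTTGGTC-3'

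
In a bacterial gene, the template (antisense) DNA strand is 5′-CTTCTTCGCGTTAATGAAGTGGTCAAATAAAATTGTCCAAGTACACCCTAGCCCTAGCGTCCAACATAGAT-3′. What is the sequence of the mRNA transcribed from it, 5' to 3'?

5'-AUCUAUGUUGGACGCUAGGGCUAGGGUGUACUUGGACAAUUUUAUUUGACCACUUCAUUAACGCGAAGAAG-3'

The mRNA has the sequence of the coding strand (reverse complement of the template) with T→U. Reverse complement of CTTCTTCGCGTTAATGAAGTGGTCAAATAAAATTGTCCAAGTACACCCTAGCCCTAGCGTCCAACATAGAT is ATCTATGTTGGACGCTAGGGCTAGGGTGTACTTGGACAATTTTATTTGACCACTTCATTAACGCGAAGAAG; then T→U.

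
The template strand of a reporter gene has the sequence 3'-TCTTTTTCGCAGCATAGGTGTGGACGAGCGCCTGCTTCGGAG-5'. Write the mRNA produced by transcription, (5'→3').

5′-AGAAAAAGCGUCGUAUCCACACCUGCUCGCGGACGAAGCCUC-3′

Reading the template 3'→5' as shown, RNA polymerase pairs each base (A→U, T→A, G↔C) to build mRNA 5'→3' directly.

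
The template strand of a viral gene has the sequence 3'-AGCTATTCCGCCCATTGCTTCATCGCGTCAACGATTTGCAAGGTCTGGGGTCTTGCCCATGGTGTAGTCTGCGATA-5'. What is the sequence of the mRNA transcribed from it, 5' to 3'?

Reading the template 3'→5' as shown, RNA polymerase pairs each base (A→U, T→A, G↔C) to build mRNA 5'→3' directly.

5'-UCGAUAAGGCGGGUAACGAAGUAGCGCAGUUGCUAAACGUUCCAGACCCCAGAACGGGUACCACAUCAGACGCUAU-3'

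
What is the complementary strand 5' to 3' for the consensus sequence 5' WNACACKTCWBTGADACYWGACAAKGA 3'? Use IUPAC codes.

Standard pairs A↔T, G↔C; ambiguity codes pair Y↔R, K↔M, W↔W, B↔V, D↔H, N↔N. Complement (WNTGTGMAGWVACTHTGRWCTGTTMCT), then reverse for 5'→3'.

5'-TCMTTGTCWRGTHTCAVWGAMGTGTNW-3'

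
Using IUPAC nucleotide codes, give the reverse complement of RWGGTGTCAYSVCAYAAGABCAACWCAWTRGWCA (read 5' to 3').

Standard pairs A↔T, G↔C; ambiguity codes pair R↔Y, W↔W, S↔S, B↔V. Complement (YWCCACAGTRSBGTRTTCTVGTTGWGTWAYCWGT), then reverse for 5'→3'.

5'-TGWCYAWTGWGTTGVTCTTRTGBSRTGACACCWY-3'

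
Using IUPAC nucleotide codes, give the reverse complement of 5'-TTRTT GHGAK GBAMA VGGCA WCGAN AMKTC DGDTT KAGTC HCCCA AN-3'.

5′-NTTGGGDGACTMAAHCHGAMKTNTCGWTGCCBTKTVCMTCDCAAYAA-3′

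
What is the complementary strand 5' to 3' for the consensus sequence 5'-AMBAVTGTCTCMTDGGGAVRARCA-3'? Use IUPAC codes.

5′-TGYTYBTCCCHAKGAGACABTVKT-3′

Standard pairs A↔T, G↔C; ambiguity codes pair R↔Y, M↔K, B↔V, D↔H. Complement (TKVTBACAGAGKAHCCCTBYTYGT), then reverse for 5'→3'.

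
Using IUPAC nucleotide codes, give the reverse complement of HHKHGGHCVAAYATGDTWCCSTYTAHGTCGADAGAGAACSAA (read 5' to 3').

Standard pairs A↔T, G↔C; ambiguity codes pair Y↔R, K↔M, W↔W, S↔S, D↔H, V↔B. Complement (DDMDCCDGBTTRTACHAWGGSARATDCAGCTHTCTCTTGSTT), then reverse for 5'→3'.

5'-TTSGTTCTCTHTCGACDTARASGGWAHCATRTTBGDCCDMDD-3'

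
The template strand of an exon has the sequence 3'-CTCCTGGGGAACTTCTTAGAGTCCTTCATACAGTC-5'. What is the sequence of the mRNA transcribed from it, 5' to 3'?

Reading the template 3'→5' as shown, RNA polymerase pairs each base (A→U, T→A, G↔C) to build mRNA 5'→3' directly.

5'-GAGGACCCCUUGAAGAAUCUCAGGAAGUAUGUCAG-3'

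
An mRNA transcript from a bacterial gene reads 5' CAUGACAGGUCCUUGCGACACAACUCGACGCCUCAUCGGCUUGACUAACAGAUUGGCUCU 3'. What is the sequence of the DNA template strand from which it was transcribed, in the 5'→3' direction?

5′-AGAGCCAATCTGTTAGTCAAGCCGATGAGGCGTCGAGTTGTGTCGCAAGGACCTGTCATG-3′

Replace U with T to get the coding DNA strand: CATGACAGGTCCTTGCGACACAACTCGACGCCTCATCGGCTTGACTAACAGATTGGCTCT. The template strand is its reverse complement (complement GTACTGTCCAGGAACGCTGTGTTGAGCTGCGGAGTAGCCGAACTGATTGTCTAACCGAGA, then reverse).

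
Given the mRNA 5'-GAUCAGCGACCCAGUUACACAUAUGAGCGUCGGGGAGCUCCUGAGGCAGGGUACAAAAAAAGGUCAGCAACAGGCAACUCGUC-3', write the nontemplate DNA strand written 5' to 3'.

The coding DNA strand has the same 5'→3' sequence as the mRNA with U replaced by T.

5′-GATCAGCGACCCAGTTACACATATGAGCGTCGGGGAGCTCCTGAGGCAGGGTACAAAAAAAGGTCAGCAACAGGCAACTCGTC-3′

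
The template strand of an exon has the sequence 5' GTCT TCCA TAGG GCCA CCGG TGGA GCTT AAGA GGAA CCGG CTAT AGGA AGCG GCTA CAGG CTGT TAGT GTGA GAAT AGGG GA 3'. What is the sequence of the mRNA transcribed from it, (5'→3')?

5'-UCCCCUAUUCUCACACUAACAGCCUGUAGCCGCUUCCUAUAGCCGGUUCCUCUUAAGCUCCACCGGUGGCCCUAUGGAAGAC-3'

RNA polymerase reads the template 3'→5' and synthesizes mRNA 5'→3' by base-pairing (A→U, T→A, G↔C). The complement of the template is CAGAAGGTATCCCGGTGGCCACCTCGAATTCTCCTTGGCCGATATCCTTCGCCGATGTCCGACAATCACACTCTTATCCCCT; antiparallel, so 5'→3' the coding strand is TCCCCTATTCTCACACTAACAGCCTGTAGCCGCTTCCTATAGCCGGTTCCTCTTAAGCTCCACCGGTGGCCCTATGGAAGAC. Replace T with U for the mRNA.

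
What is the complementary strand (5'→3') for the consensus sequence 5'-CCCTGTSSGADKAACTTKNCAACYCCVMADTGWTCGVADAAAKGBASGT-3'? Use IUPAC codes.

Standard pairs A↔T, G↔C; ambiguity codes pair Y↔R, M↔K, W↔W, S↔S, B↔V, D↔H, N↔N. Complement (GGGACASSCTHMTTGAAMNGTTGRGGBKTHACWAGCBTHTTTMCVTSCA), then reverse for 5'→3'.

5′-ACSTVCMTTTHTBCGAWCAHTKBGGRGTTGNMAAGTTMHTCSSACAGGG-3′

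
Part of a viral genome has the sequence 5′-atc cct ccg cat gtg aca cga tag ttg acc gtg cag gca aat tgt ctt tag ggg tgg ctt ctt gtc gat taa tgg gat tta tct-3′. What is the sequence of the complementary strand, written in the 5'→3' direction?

5'-AGATAAATCCCATTAATCGACAAGAAGCCACCCCTAAAGACAATTTGCCTGCACGGTCAACTATCGTGTCACATGCGGAGGGAT-3'

The complement of ATCCCTCCGCATGTGACACGATAGTTGACCGTGCAGGCAAATTGTCTTTAGGGGTGGCTTCTTGTCGATTAATGGGATTTATCT is TAGGGAGGCGTACACTGTGCTATCAACTGGCACGTCCGTTTAACAGAAATCCCCACCGAAGAACAGCTAATTACCCTAAATAGA (A↔T, G↔C). DNA strands are antiparallel, so the complementary strand runs 3'→5'; reversing gives the 5'→3' form.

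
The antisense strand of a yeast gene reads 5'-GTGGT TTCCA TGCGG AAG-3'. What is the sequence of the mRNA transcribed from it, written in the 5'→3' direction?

RNA polymerase reads the template 3'→5' and synthesizes mRNA 5'→3' by base-pairing (A→U, T→A, G↔C). The complement of the template is CACCAAAGGTACGCCTTC; antiparallel, so 5'→3' the coding strand is CTTCCGCATGGAAACCAC. Replace T with U for the mRNA.

5'-CUUCCGCAUGGAAACCAC-3'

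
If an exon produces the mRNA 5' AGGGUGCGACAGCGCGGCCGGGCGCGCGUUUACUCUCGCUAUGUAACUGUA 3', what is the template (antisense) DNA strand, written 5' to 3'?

5'-TACAGTTACATAGCGAGAGTAAACGCGCGCCCGGCCGCGCTGTCGCACCCT-3'

Replace U with T to get the coding DNA strand: AGGGTGCGACAGCGCGGCCGGGCGCGCGTTTACTCTCGCTATGTAACTGTA. The template strand is its reverse complement (complement TCCCACGCTGTCGCGCCGGCCCGCGCGCAAATGAGAGCGATACATTGACAT, then reverse).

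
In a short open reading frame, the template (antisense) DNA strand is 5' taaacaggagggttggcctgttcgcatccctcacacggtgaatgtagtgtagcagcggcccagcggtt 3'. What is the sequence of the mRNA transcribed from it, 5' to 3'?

5'-AACCGCUGGGCCGCUGCUACACUACAUUCACCGUGUGAGGGAUGCGAACAGGCCAACCCUCCUGUUUA-3'

RNA polymerase reads the template 3'→5' and synthesizes mRNA 5'→3' by base-pairing (A→U, T→A, G↔C). The complement of the template is ATTTGTCCTCCCAACCGGACAAGCGTAGGGAGTGTGCCACTTACATCACATCGTCGCCGGGTCGCCAA; antiparallel, so 5'→3' the coding strand is AACCGCTGGGCCGCTGCTACACTACATTCACCGTGTGAGGGATGCGAACAGGCCAACCCTCCTGTTTA. Replace T with U for the mRNA.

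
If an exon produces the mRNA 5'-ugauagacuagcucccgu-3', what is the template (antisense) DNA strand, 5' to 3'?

5'-ACGGGAGCTAGTCTATCA-3'

Replace U with T to get the coding DNA strand: TGATAGACTAGCTCCCGT. The template strand is its reverse complement (complement ACTATCTGATCGAGGGCA, then reverse).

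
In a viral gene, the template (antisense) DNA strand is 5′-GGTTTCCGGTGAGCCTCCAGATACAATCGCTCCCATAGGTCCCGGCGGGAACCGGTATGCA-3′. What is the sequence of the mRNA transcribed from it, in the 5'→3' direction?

The mRNA has the sequence of the coding strand (reverse complement of the template) with T→U. Reverse complement of GGTTTCCGGTGAGCCTCCAGATACAATCGCTCCCATAGGTCCCGGCGGGAACCGGTATGCA is TGCATACCGGTTCCCGCCGGGACCTATGGGAGCGATTGTATCTGGAGGCTCACCGGAAACC; then T→U.

5′-UGCAUACCGGUUCCCGCCGGGACCUAUGGGAGCGAUUGUAUCUGGAGGCUCACCGGAAACC-3′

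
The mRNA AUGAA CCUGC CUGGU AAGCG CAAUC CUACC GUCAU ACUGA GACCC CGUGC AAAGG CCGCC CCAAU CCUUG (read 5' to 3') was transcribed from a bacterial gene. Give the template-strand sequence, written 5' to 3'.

Replace U with T to get the coding DNA strand: ATGAACCTGCCTGGTAAGCGCAATCCTACCGTCATACTGAGACCCCGTGCAAAGGCCGCCCCAATCCTTG. The template strand is its reverse complement (complement TACTTGGACGGACCATTCGCGTTAGGATGGCAGTATGACTCTGGGGCACGTTTCCGGCGGGGTTAGGAAC, then reverse).

5'-CAAGGATTGGGGCGGCCTTTGCACGGGGTCTCAGTATGACGGTAGGATTGCGCTTACCAGGCAGGTTCAT-3'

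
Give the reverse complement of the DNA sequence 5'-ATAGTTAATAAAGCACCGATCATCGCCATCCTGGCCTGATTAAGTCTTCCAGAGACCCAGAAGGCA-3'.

Complement each base (A↔T, G↔C): TATCAATTATTTCGTGGCTAGTAGCGGTAGGACCGGACTAATTCAGAAGGTCTCTGGGTCTTCCGT. Then reverse.

5'-TGCCTTCTGGGTCTCTGGAAGACTTAATCAGGCCAGGATGGCGATGATCGGTGCTTTATTAACTAT-3'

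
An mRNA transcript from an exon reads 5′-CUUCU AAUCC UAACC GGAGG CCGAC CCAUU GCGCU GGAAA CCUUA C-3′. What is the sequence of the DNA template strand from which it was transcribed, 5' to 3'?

5'-GTAAGGTTTCCAGCGCAATGGGTCGGCCTCCGGTTAGGATTAGAAG-3'

Replace U with T to get the coding DNA strand: CTTCTAATCCTAACCGGAGGCCGACCCATTGCGCTGGAAACCTTAC. The template strand is its reverse complement (complement GAAGATTAGGATTGGCCTCCGGCTGGGTAACGCGACCTTTGGAATG, then reverse).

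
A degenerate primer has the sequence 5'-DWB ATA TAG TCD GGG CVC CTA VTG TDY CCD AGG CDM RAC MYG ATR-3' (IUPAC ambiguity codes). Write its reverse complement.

Standard pairs A↔T, G↔C; ambiguity codes pair R↔Y, M↔K, W↔W, B↔V, D↔H. Complement (HWVTATATCAGHCCCGBGGATBACAHRGGHTCCGHKYTGKRCTAY), then reverse for 5'→3'.

5'-YATCRKGTYKHGCCTHGGRHACABTAGGBGCCCHGACTATATVWH-3'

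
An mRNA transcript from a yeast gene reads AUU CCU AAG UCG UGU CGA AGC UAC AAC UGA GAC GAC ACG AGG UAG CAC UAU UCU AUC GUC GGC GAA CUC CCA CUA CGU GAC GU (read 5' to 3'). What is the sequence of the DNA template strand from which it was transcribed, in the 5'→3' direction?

Replace U with T to get the coding DNA strand: ATTCCTAAGTCGTGTCGAAGCTACAACTGAGACGACACGAGGTAGCACTATTCTATCGTCGGCGAACTCCCACTACGTGACGT. The template strand is its reverse complement (complement TAAGGATTCAGCACAGCTTCGATGTTGACTCTGCTGTGCTCCATCGTGATAAGATAGCAGCCGCTTGAGGGTGATGCACTGCA, then reverse).

5'-ACGTCACGTAGTGGGAGTTCGCCGACGATAGAATAGTGCTACCTCGTGTCGTCTCAGTTGTAGCTTCGACACGACTTAGGAAT-3'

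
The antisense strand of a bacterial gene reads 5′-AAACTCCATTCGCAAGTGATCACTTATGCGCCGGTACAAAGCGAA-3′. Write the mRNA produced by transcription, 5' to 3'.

5'-UUCGCUUUGUACCGGCGCAUAAGUGAUCACUUGCGAAUGGAGUUU-3'

The mRNA has the sequence of the coding strand (reverse complement of the template) with T→U. Reverse complement of AAACTCCATTCGCAAGTGATCACTTATGCGCCGGTACAAAGCGAA is TTCGCTTTGTACCGGCGCATAAGTGATCACTTGCGAATGGAGTTT; then T→U.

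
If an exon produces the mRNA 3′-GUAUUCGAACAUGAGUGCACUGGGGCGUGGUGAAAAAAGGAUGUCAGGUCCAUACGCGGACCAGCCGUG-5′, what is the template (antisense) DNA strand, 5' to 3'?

5'-CATAAGCTTGTACTCACGTGACCCCGCACCACTTTTTTCCTACAGTCCAGGTATGCGCCTGGTCGGCAC-3'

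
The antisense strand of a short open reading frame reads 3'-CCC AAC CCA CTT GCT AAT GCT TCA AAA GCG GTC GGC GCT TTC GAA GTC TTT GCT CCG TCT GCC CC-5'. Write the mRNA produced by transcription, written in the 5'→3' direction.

Reading the template 3'→5' as shown, RNA polymerase pairs each base (A→U, T→A, G↔C) to build mRNA 5'→3' directly.

5'-GGGUUGGGUGAACGAUUACGAAGUUUUCGCCAGCCGCGAAAGCUUCAGAAACGAGGCAGACGGGG-3'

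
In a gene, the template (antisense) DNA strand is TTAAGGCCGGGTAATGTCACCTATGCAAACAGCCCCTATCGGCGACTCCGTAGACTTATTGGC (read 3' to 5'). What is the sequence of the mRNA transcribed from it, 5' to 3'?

5'-AAUUCCGGCCCAUUACAGUGGAUACGUUUGUCGGGGAUAGCCGCUGAGGCAUCUGAAUAACCG-3'

Reading the template 3'→5' as shown, RNA polymerase pairs each base (A→U, T→A, G↔C) to build mRNA 5'→3' directly.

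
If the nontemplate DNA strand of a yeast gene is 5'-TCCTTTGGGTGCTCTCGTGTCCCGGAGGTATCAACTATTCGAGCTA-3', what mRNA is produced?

5′-UCCUUUGGGUGCUCUCGUGUCCCGGAGGUAUCAACUAUUCGAGCUA-3′

The mRNA is synthesized from the template strand, so it matches the coding strand with T replaced by U.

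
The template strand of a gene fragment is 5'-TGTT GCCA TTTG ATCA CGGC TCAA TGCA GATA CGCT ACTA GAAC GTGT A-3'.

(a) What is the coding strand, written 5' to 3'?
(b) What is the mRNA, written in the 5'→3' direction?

(a) 5'-TACACGTTCTAGTAGCGTATCTGCATTGAGCCGTGATCAAATGGCAACA-3'
(b) 5'-UACACGUUCUAGUAGCGUAUCUGCAUUGAGCCGUGAUCAAAUGGCAACA-3'

(a) The coding strand is the reverse complement of the template: complement ACAACGGTAAACTAGTGCCGAGTTACGTCTATGCGATGATCTTGCACAT, then reverse.
(b) mRNA has the coding-strand sequence with T→U.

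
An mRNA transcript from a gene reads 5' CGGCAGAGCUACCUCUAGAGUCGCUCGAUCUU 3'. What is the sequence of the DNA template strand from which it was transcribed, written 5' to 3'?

Replace U with T to get the coding DNA strand: CGGCAGAGCTACCTCTAGAGTCGCTCGATCTT. The template strand is its reverse complement (complement GCCGTCTCGATGGAGATCTCAGCGAGCTAGAA, then reverse).

5′-AAGATCGAGCGACTCTAGAGGTAGCTCTGCCG-3′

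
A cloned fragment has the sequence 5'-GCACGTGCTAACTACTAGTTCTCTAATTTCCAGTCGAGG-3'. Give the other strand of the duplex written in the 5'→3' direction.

Pairing A↔T and G↔C gives CGTGCACGATTGATGATCAAGAGATTAAAGGTCAGCTCC, running 3'→5'. Reverse for the 5'→3' convention.

5'-CCTCGACTGGAAATTAGAGAACTAGTAGTTAGCACGTGC-3'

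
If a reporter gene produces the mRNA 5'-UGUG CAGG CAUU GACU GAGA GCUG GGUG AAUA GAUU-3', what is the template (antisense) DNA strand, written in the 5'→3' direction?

5'-AATCTATTCACCCAGCTCTCAGTCAATGCCTGCACA-3'

Replace U with T to get the coding DNA strand: TGTGCAGGCATTGACTGAGAGCTGGGTGAATAGATT. The template strand is its reverse complement (complement ACACGTCCGTAACTGACTCTCGACCCACTTATCTAA, then reverse).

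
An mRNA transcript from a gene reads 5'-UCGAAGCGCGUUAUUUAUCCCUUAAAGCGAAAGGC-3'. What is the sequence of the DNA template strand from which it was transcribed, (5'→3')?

Replace U with T to get the coding DNA strand: TCGAAGCGCGTTATTTATCCCTTAAAGCGAAAGGC. The template strand is its reverse complement (complement AGCTTCGCGCAATAAATAGGGAATTTCGCTTTCCG, then reverse).

5′-GCCTTTCGCTTTAAGGGATAAATAACGCGCTTCGA-3′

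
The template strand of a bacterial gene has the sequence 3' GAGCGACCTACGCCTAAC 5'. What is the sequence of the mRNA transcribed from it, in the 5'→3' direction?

5'-CUCGCUGGAUGCGGAUUG-3'

Reading the template 3'→5' as shown, RNA polymerase pairs each base (A→U, T→A, G↔C) to build mRNA 5'→3' directly.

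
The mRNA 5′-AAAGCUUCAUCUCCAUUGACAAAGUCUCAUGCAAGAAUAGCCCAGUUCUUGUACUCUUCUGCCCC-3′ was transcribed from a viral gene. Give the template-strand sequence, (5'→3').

Replace U with T to get the coding DNA strand: AAAGCTTCATCTCCATTGACAAAGTCTCATGCAAGAATAGCCCAGTTCTTGTACTCTTCTGCCCC. The template strand is its reverse complement (complement TTTCGAAGTAGAGGTAACTGTTTCAGAGTACGTTCTTATCGGGTCAAGAACATGAGAAGACGGGG, then reverse).

5'-GGGGCAGAAGAGTACAAGAACTGGGCTATTCTTGCATGAGACTTTGTCAATGGAGATGAAGCTTT-3'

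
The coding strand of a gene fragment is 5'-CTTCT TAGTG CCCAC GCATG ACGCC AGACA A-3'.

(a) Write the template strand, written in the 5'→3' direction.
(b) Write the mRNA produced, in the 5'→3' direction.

(a) 5'-TTGTCTGGCGTCATGCGTGGGCACTAAGAAG-3'
(b) 5'-CUUCUUAGUGCCCACGCAUGACGCCAGACAA-3'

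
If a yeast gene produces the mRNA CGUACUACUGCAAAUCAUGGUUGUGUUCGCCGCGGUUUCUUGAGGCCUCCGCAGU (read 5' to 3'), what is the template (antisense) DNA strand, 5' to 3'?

Replace U with T to get the coding DNA strand: CGTACTACTGCAAATCATGGTTGTGTTCGCCGCGGTTTCTTGAGGCCTCCGCAGT. The template strand is its reverse complement (complement GCATGATGACGTTTAGTACCAACACAAGCGGCGCCAAAGAACTCCGGAGGCGTCA, then reverse).

5′-ACTGCGGAGGCCTCAAGAAACCGCGGCGAACACAACCATGATTTGCAGTAGTACG-3′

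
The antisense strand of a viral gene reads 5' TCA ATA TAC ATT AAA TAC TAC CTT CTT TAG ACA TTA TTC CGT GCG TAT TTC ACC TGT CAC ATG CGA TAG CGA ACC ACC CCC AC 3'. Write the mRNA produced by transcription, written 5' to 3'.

5'-GUGGGGGUGGUUCGCUAUCGCAUGUGACAGGUGAAAUACGCACGGAAUAAUGUCUAAAGAAGGUAGUAUUUAAUGUAUAUUGA-3'

The mRNA has the sequence of the coding strand (reverse complement of the template) with T→U. Reverse complement of TCAATATACATTAAATACTACCTTCTTTAGACATTATTCCGTGCGTATTTCACCTGTCACATGCGATAGCGAACCACCCCCAC is GTGGGGGTGGTTCGCTATCGCATGTGACAGGTGAAATACGCACGGAATAATGTCTAAAGAAGGTAGTATTTAATGTATATTGA; then T→U.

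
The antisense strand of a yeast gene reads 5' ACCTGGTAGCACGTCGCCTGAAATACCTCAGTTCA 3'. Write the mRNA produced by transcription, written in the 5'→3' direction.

5'-UGAACUGAGGUAUUUCAGGCGACGUGCUACCAGGU-3'

RNA polymerase reads the template 3'→5' and synthesizes mRNA 5'→3' by base-pairing (A→U, T→A, G↔C). The complement of the template is TGGACCATCGTGCAGCGGACTTTATGGAGTCAAGT; antiparallel, so 5'→3' the coding strand is TGAACTGAGGTATTTCAGGCGACGTGCTACCAGGT. Replace T with U for the mRNA.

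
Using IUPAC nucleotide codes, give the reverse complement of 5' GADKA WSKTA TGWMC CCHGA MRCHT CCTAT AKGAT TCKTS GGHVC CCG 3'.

5'-CGGGBDCCSAMGAATCMTATAGGADGYKTCDGGGKWCATAMSWTMHTC-3'

Standard pairs A↔T, G↔C; ambiguity codes pair R↔Y, M↔K, W↔W, S↔S, D↔H, V↔B. Complement (CTHMTWSMATACWKGGGDCTKYGDAGGATATMCTAAGMASCCDBGGGC), then reverse for 5'→3'.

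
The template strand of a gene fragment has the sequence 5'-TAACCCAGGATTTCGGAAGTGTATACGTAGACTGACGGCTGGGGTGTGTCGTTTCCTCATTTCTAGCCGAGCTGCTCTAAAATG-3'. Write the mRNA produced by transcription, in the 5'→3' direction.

The mRNA has the sequence of the coding strand (reverse complement of the template) with T→U. Reverse complement of TAACCCAGGATTTCGGAAGTGTATACGTAGACTGACGGCTGGGGTGTGTCGTTTCCTCATTTCTAGCCGAGCTGCTCTAAAATG is CATTTTAGAGCAGCTCGGCTAGAAATGAGGAAACGACACACCCCAGCCGTCAGTCTACGTATACACTTCCGAAATCCTGGGTTA; then T→U.

5'-CAUUUUAGAGCAGCUCGGCUAGAAAUGAGGAAACGACACACCCCAGCCGUCAGUCUACGUAUACACUUCCGAAAUCCUGGGUUA-3'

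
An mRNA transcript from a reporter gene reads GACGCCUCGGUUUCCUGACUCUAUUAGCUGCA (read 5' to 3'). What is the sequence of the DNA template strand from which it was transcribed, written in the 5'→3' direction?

5'-TGCAGCTAATAGAGTCAGGAAACCGAGGCGTC-3'

Replace U with T to get the coding DNA strand: GACGCCTCGGTTTCCTGACTCTATTAGCTGCA. The template strand is its reverse complement (complement CTGCGGAGCCAAAGGACTGAGATAATCGACGT, then reverse).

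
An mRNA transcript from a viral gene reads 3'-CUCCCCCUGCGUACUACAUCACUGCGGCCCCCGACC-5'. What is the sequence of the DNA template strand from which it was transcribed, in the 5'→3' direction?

5′-GAGGGGGACGCATGATGTAGTGACGCCGGGGGCTGG-3′

Written 5'→3' the mRNA is CCAGCCCCCGGCGUCACUACAUCAUGCGUCCCCCUC, so the coding DNA strand is CCAGCCCCCGGCGTCACTACATCATGCGTCCCCCTC. The template is its reverse complement.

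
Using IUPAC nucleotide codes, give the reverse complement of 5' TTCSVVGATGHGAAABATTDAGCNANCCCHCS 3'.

5'-SGDGGGNTNGCTHAATVTTTCDCATCBBSGAA-3'

Standard pairs A↔T, G↔C; ambiguity codes pair S↔S, B↔V, D↔H, N↔N. Complement (AAGSBBCTACDCTTTVTAAHTCGNTNGGGDGS), then reverse for 5'→3'.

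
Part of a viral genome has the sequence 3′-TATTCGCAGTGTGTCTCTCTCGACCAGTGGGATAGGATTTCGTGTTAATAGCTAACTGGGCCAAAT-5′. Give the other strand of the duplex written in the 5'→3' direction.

The strand is given 3'→5', so its complement runs 5'→3' in the same left-to-right order: pair each base A↔T, G↔C.

5'-ATAAGCGTCACACAGAGAGAGCTGGTCACCCTATCCTAAAGCACAATTATCGATTGACCCGGTTTA-3'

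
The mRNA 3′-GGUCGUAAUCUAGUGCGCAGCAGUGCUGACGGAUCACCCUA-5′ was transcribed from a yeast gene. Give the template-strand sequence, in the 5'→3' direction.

Written 5'→3' the mRNA is AUCCCACUAGGCAGUCGUGACGACGCGUGAUCUAAUGCUGG, so the coding DNA strand is ATCCCACTAGGCAGTCGTGACGACGCGTGATCTAATGCTGG. The template is its reverse complement.

5'-CCAGCATTAGATCACGCGTCGTCACGACTGCCTAGTGGGAT-3'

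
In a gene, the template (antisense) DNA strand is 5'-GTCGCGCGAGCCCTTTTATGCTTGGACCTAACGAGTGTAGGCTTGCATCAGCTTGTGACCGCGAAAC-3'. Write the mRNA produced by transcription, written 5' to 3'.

The mRNA has the sequence of the coding strand (reverse complement of the template) with T→U. Reverse complement of GTCGCGCGAGCCCTTTTATGCTTGGACCTAACGAGTGTAGGCTTGCATCAGCTTGTGACCGCGAAAC is GTTTCGCGGTCACAAGCTGATGCAAGCCTACACTCGTTAGGTCCAAGCATAAAAGGGCTCGCGCGAC; then T→U.

5′-GUUUCGCGGUCACAAGCUGAUGCAAGCCUACACUCGUUAGGUCCAAGCAUAAAAGGGCUCGCGCGAC-3′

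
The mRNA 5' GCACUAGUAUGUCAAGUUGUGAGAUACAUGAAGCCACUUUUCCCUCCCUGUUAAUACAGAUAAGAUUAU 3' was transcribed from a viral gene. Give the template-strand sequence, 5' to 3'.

Replace U with T to get the coding DNA strand: GCACTAGTATGTCAAGTTGTGAGATACATGAAGCCACTTTTCCCTCCCTGTTAATACAGATAAGATTAT. The template strand is its reverse complement (complement CGTGATCATACAGTTCAACACTCTATGTACTTCGGTGAAAAGGGAGGGACAATTATGTCTATTCTAATA, then reverse).

5'-ATAATCTTATCTGTATTAACAGGGAGGGAAAAGTGGCTTCATGTATCTCACAACTTGACATACTAGTGC-3'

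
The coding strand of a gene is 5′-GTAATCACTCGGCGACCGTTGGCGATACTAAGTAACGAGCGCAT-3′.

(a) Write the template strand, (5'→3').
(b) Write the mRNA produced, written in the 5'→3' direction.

(a) 5'-ATGCGCTCGTTACTTAGTATCGCCAACGGTCGCCGAGTGATTAC-3'
(b) 5'-GUAAUCACUCGGCGACCGUUGGCGAUACUAAGUAACGAGCGCAU-3'

(a) The template strand is the reverse complement of the coding strand: complement CATTAGTGAGCCGCTGGCAACCGCTATGATTCATTGCTCGCGTA, then reverse.
(b) mRNA matches the coding strand with T→U.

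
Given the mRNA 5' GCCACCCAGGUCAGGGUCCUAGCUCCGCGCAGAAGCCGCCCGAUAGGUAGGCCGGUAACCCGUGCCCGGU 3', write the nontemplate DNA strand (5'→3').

The coding DNA strand has the same 5'→3' sequence as the mRNA with U replaced by T.

5′-GCCACCCAGGTCAGGGTCCTAGCTCCGCGCAGAAGCCGCCCGATAGGTAGGCCGGTAACCCGTGCCCGGT-3′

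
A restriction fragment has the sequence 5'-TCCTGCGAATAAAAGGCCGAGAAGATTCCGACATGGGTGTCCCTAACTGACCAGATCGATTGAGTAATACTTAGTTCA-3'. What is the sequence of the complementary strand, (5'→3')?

5'-TGAACTAAGTATTACTCAATCGATCTGGTCAGTTAGGGACACCCATGTCGGAATCTTCTCGGCCTTTTATTCGCAGGA-3'

Pairing A↔T and G↔C gives AGGACGCTTATTTTCCGGCTCTTCTAAGGCTGTACCCACAGGGATTGACTGGTCTAGCTAACTCATTATGAATCAAGT, running 3'→5'. Reverse for the 5'→3' convention.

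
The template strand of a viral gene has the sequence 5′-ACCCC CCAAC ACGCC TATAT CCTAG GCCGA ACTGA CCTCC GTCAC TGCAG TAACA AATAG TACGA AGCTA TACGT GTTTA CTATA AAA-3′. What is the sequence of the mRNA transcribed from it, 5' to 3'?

5'-UUUUAUAGUAAACACGUAUAGCUUCGUACUAUUUGUUACUGCAGUGACGGAGGUCAGUUCGGCCUAGGAUAUAGGCGUGUUGGGGGGU-3'

RNA polymerase reads the template 3'→5' and synthesizes mRNA 5'→3' by base-pairing (A→U, T→A, G↔C). The complement of the template is TGGGGGGTTGTGCGGATATAGGATCCGGCTTGACTGGAGGCAGTGACGTCATTGTTTATCATGCTTCGATATGCACAAATGATATTTT; antiparallel, so 5'→3' the coding strand is TTTTATAGTAAACACGTATAGCTTCGTACTATTTGTTACTGCAGTGACGGAGGTCAGTTCGGCCTAGGATATAGGCGTGTTGGGGGGT. Replace T with U for the mRNA.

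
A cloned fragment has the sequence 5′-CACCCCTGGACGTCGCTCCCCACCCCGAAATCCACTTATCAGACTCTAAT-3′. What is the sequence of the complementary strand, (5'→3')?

5'-ATTAGAGTCTGATAAGTGGATTTCGGGGTGGGGAGCGACGTCCAGGGGTG-3'

The complement of CACCCCTGGACGTCGCTCCCCACCCCGAAATCCACTTATCAGACTCTAAT is GTGGGGACCTGCAGCGAGGGGTGGGGCTTTAGGTGAATAGTCTGAGATTA (A↔T, G↔C). DNA strands are antiparallel, so the complementary strand runs 3'→5'; reversing gives the 5'→3' form.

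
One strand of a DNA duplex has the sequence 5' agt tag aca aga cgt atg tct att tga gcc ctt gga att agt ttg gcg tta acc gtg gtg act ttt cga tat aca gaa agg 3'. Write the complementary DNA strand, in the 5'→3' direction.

Pairing A↔T and G↔C gives TCAATCTGTTCTGCATACAGATAAACTCGGGAACCTTAATCAAACCGCAATTGGCACCACTGAAAAGCTATATGTCTTTCC, running 3'→5'. Reverse for the 5'→3' convention.

5'-CCTTTCTGTATATCGAAAAGTCACCACGGTTAACGCCAAACTAATTCCAAGGGCTCAAATAGACATACGTCTTGTCTAACT-3'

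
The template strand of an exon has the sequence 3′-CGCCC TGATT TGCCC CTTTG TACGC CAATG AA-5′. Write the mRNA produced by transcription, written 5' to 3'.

5'-GCGGGACUAAACGGGGAAACAUGCGGUUACUU-3'

Reading the template 3'→5' as shown, RNA polymerase pairs each base (A→U, T→A, G↔C) to build mRNA 5'→3' directly.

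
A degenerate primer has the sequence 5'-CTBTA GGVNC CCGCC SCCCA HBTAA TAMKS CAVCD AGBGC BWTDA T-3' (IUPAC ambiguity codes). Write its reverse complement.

Standard pairs A↔T, G↔C; ambiguity codes pair M↔K, W↔W, S↔S, B↔V, D↔H, N↔N. Complement (GAVATCCBNGGGCGGSGGGTDVATTATKMSGTBGHTCVCGVWAHTA), then reverse for 5'→3'.

5'-ATHAWVGCVCTHGBTGSMKTATTAVDTGGGSGGCGGGNBCCTAVAG-3'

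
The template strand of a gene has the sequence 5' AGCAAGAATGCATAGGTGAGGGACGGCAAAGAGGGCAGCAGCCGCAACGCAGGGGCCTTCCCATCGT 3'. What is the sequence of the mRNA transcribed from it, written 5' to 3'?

The mRNA has the sequence of the coding strand (reverse complement of the template) with T→U. Reverse complement of AGCAAGAATGCATAGGTGAGGGACGGCAAAGAGGGCAGCAGCCGCAACGCAGGGGCCTTCCCATCGT is ACGATGGGAAGGCCCCTGCGTTGCGGCTGCTGCCCTCTTTGCCGTCCCTCACCTATGCATTCTTGCT; then T→U.

5'-ACGAUGGGAAGGCCCCUGCGUUGCGGCUGCUGCCCUCUUUGCCGUCCCUCACCUAUGCAUUCUUGCU-3'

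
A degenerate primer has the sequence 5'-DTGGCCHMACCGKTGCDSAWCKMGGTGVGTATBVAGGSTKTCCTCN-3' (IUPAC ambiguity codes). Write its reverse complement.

5'-NGAGGAMASCCTBVATACBCACCKMGWTSHGCAMCGGTKDGGCCAH-3'

Standard pairs A↔T, G↔C; ambiguity codes pair M↔K, W↔W, S↔S, B↔V, D↔H, N↔N. Complement (HACCGGDKTGGCMACGHSTWGMKCCACBCATAVBTCCSAMAGGAGN), then reverse for 5'→3'.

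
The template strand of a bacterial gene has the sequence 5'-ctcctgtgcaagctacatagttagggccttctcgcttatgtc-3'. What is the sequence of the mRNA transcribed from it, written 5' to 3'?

5'-GACAUAAGCGAGAAGGCCCUAACUAUGUAGCUUGCACAGGAG-3'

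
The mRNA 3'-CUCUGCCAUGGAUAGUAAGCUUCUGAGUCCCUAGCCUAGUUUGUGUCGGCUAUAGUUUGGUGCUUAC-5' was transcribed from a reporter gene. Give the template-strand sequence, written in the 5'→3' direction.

Written 5'→3' the mRNA is CAUUCGUGGUUUGAUAUCGGCUGUGUUUGAUCCGAUCCCUGAGUCUUCGAAUGAUAGGUACCGUCUC, so the coding DNA strand is CATTCGTGGTTTGATATCGGCTGTGTTTGATCCGATCCCTGAGTCTTCGAATGATAGGTACCGTCTC. The template is its reverse complement.

5′-GAGACGGTACCTATCATTCGAAGACTCAGGGATCGGATCAAACACAGCCGATATCAAACCACGAATG-3′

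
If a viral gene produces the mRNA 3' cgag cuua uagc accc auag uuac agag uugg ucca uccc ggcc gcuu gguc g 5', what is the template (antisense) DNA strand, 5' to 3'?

5'-GCTCGAATATCGTGGGTATCAATGTCTCAACCAGGTAGGGCCGGCGAACCAGC-3'

Written 5'→3' the mRNA is GCUGGUUCGCCGGCCCUACCUGGUUGAGACAUUGAUACCCACGAUAUUCGAGC, so the coding DNA strand is GCTGGTTCGCCGGCCCTACCTGGTTGAGACATTGATACCCACGATATTCGAGC. The template is its reverse complement.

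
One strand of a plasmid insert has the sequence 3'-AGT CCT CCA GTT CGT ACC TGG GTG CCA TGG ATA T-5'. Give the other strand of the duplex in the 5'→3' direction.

5'-TCAGGAGGTCAAGCATGGACCCACGGTACCTATA-3'

The strand is given 3'→5', so its complement runs 5'→3' in the same left-to-right order: pair each base A↔T, G↔C.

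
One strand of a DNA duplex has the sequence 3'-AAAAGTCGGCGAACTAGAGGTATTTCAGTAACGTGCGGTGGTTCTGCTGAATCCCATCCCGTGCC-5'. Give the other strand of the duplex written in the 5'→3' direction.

The strand is given 3'→5', so its complement runs 5'→3' in the same left-to-right order: pair each base A↔T, G↔C.

5'-TTTTCAGCCGCTTGATCTCCATAAAGTCATTGCACGCCACCAAGACGACTTAGGGTAGGGCACGG-3'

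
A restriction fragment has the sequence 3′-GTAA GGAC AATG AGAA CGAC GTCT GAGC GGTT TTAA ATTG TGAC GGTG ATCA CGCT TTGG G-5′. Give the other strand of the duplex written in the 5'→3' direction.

The strand is given 3'→5', so its complement runs 5'→3' in the same left-to-right order: pair each base A↔T, G↔C.

5'-CATTCCTGTTACTCTTGCTGCAGACTCGCCAAAATTTAACACTGCCACTAGTGCGAAACCC-3'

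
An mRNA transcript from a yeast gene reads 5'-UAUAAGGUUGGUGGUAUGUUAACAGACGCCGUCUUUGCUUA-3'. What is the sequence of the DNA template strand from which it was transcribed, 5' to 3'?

Replace U with T to get the coding DNA strand: TATAAGGTTGGTGGTATGTTAACAGACGCCGTCTTTGCTTA. The template strand is its reverse complement (complement ATATTCCAACCACCATACAATTGTCTGCGGCAGAAACGAAT, then reverse).

5′-TAAGCAAAGACGGCGTCTGTTAACATACCACCAACCTTATA-3′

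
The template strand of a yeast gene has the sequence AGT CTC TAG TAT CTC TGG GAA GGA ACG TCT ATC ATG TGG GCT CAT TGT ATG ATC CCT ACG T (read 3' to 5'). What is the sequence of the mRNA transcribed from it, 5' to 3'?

Reading the template 3'→5' as shown, RNA polymerase pairs each base (A→U, T→A, G↔C) to build mRNA 5'→3' directly.

5'-UCAGAGAUCAUAGAGACCCUUCCUUGCAGAUAGUACACCCGAGUAACAUACUAGGGAUGCA-3'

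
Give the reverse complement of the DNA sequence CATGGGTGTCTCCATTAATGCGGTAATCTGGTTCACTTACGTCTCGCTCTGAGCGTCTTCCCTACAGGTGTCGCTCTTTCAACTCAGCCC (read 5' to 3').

Reading the sequence 3'→5' and pairing each base (A↔T, G↔C) gives the reverse complement directly.

5'-GGGCTGAGTTGAAAGAGCGACACCTGTAGGGAAGACGCTCAGAGCGAGACGTAAGTGAACCAGATTACCGCATTAATGGAGACACCCATG-3'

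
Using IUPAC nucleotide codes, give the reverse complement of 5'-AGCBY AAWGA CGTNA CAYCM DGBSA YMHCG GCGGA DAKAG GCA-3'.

5′-TGCCTMTHTCCGCCGDKRTSVCHKGRTGTNACGTCWTTRVGCT-3′

Standard pairs A↔T, G↔C; ambiguity codes pair Y↔R, M↔K, W↔W, S↔S, B↔V, D↔H, N↔N. Complement (TCGVRTTWCTGCANTGTRGKHCVSTRKDGCCGCCTHTMTCCGT), then reverse for 5'→3'.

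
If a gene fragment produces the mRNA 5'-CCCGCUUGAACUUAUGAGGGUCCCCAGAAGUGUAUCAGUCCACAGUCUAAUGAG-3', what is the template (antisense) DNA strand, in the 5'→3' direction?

Replace U with T to get the coding DNA strand: CCCGCTTGAACTTATGAGGGTCCCCAGAAGTGTATCAGTCCACAGTCTAATGAG. The template strand is its reverse complement (complement GGGCGAACTTGAATACTCCCAGGGGTCTTCACATAGTCAGGTGTCAGATTACTC, then reverse).

5'-CTCATTAGACTGTGGACTGATACACTTCTGGGGACCCTCATAAGTTCAAGCGGG-3'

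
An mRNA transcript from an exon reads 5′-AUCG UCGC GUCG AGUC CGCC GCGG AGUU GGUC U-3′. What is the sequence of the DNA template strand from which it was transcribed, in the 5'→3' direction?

Replace U with T to get the coding DNA strand: ATCGTCGCGTCGAGTCCGCCGCGGAGTTGGTCT. The template strand is its reverse complement (complement TAGCAGCGCAGCTCAGGCGGCGCCTCAACCAGA, then reverse).

5'-AGACCAACTCCGCGGCGGACTCGACGCGACGAT-3'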